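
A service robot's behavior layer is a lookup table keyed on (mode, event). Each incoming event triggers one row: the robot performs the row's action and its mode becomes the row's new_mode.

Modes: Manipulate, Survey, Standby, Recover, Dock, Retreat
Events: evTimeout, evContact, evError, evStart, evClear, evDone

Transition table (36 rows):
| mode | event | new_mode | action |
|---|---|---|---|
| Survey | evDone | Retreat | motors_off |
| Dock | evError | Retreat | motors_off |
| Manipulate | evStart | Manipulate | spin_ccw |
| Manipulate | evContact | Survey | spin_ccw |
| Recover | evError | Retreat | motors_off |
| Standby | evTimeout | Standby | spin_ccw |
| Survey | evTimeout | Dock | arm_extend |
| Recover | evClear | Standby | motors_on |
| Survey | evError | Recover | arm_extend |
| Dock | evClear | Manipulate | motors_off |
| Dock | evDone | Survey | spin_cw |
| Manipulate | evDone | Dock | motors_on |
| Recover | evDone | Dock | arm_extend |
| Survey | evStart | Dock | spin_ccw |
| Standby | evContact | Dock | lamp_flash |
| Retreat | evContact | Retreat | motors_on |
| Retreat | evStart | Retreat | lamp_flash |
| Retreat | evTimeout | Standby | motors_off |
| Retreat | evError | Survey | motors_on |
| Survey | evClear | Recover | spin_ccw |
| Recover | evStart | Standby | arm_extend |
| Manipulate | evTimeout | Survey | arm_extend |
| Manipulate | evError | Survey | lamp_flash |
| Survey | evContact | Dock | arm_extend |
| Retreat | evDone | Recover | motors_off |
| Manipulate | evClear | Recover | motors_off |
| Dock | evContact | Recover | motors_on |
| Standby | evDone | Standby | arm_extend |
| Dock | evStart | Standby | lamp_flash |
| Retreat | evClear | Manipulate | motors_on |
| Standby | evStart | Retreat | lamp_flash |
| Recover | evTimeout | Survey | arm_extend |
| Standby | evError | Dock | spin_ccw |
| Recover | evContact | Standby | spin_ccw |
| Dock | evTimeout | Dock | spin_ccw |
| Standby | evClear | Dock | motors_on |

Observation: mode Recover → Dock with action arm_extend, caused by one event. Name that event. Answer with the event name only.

try evTimeout: (Recover, evTimeout) → (Survey, arm_extend)
try evContact: (Recover, evContact) → (Standby, spin_ccw)
try evError: (Recover, evError) → (Retreat, motors_off)
try evStart: (Recover, evStart) → (Standby, arm_extend)
try evClear: (Recover, evClear) → (Standby, motors_on)
try evDone: (Recover, evDone) → (Dock, arm_extend)  ← matches

evDone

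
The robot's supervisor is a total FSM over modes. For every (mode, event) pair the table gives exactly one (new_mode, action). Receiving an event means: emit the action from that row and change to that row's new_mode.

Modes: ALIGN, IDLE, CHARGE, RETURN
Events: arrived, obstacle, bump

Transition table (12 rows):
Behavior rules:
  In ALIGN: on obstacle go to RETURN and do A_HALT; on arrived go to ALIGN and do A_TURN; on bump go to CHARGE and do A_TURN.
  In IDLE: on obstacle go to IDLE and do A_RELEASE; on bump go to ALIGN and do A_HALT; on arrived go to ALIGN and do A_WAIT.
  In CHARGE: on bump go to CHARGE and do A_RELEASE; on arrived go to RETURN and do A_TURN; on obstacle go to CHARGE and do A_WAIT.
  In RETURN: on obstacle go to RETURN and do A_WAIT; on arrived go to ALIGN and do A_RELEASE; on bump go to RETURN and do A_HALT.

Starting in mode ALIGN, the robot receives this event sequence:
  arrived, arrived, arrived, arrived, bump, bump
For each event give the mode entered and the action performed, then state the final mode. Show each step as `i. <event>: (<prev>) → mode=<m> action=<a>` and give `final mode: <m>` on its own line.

1. arrived: (ALIGN) → mode=ALIGN action=A_TURN
2. arrived: (ALIGN) → mode=ALIGN action=A_TURN
3. arrived: (ALIGN) → mode=ALIGN action=A_TURN
4. arrived: (ALIGN) → mode=ALIGN action=A_TURN
5. bump: (ALIGN) → mode=CHARGE action=A_TURN
6. bump: (CHARGE) → mode=CHARGE action=A_RELEASE

final mode: CHARGE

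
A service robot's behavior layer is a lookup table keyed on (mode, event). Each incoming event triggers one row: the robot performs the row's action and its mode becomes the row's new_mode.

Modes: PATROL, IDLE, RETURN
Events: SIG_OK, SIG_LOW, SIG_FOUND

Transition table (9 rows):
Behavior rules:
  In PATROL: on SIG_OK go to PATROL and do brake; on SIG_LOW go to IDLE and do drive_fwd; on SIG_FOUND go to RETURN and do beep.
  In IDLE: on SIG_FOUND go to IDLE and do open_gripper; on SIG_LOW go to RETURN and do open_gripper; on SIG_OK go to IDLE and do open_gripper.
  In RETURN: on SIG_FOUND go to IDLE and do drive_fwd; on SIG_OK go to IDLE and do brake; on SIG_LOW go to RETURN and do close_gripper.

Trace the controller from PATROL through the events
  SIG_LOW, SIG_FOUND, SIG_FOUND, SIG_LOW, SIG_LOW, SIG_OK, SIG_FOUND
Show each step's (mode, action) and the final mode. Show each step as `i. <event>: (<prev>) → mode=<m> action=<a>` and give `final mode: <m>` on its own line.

1. SIG_LOW: (PATROL) → mode=IDLE action=drive_fwd
2. SIG_FOUND: (IDLE) → mode=IDLE action=open_gripper
3. SIG_FOUND: (IDLE) → mode=IDLE action=open_gripper
4. SIG_LOW: (IDLE) → mode=RETURN action=open_gripper
5. SIG_LOW: (RETURN) → mode=RETURN action=close_gripper
6. SIG_OK: (RETURN) → mode=IDLE action=brake
7. SIG_FOUND: (IDLE) → mode=IDLE action=open_gripper

final mode: IDLE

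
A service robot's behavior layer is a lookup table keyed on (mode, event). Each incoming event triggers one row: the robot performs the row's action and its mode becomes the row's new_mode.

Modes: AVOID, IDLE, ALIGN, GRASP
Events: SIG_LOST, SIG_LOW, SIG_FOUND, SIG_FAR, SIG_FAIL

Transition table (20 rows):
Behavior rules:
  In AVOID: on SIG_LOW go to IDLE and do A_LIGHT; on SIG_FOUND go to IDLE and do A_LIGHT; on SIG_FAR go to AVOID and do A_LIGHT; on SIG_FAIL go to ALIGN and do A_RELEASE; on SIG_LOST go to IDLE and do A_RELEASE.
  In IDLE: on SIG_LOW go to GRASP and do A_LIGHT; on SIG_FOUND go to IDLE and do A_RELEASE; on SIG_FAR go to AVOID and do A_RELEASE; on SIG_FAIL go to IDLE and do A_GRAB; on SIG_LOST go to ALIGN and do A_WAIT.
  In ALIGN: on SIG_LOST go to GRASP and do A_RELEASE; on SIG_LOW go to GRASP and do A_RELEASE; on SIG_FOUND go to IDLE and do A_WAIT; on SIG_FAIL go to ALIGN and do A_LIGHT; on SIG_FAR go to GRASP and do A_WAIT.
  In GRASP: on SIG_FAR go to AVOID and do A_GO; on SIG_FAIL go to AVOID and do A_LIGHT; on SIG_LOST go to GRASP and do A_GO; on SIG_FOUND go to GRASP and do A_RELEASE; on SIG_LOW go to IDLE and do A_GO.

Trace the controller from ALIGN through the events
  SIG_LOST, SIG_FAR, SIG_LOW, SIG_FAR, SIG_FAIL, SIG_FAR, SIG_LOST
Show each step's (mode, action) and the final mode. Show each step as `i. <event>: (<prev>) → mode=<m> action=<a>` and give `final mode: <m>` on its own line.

final mode: GRASP

1. SIG_LOST: (ALIGN) → mode=GRASP action=A_RELEASE
2. SIG_FAR: (GRASP) → mode=AVOID action=A_GO
3. SIG_LOW: (AVOID) → mode=IDLE action=A_LIGHT
4. SIG_FAR: (IDLE) → mode=AVOID action=A_RELEASE
5. SIG_FAIL: (AVOID) → mode=ALIGN action=A_RELEASE
6. SIG_FAR: (ALIGN) → mode=GRASP action=A_WAIT
7. SIG_LOST: (GRASP) → mode=GRASP action=A_GO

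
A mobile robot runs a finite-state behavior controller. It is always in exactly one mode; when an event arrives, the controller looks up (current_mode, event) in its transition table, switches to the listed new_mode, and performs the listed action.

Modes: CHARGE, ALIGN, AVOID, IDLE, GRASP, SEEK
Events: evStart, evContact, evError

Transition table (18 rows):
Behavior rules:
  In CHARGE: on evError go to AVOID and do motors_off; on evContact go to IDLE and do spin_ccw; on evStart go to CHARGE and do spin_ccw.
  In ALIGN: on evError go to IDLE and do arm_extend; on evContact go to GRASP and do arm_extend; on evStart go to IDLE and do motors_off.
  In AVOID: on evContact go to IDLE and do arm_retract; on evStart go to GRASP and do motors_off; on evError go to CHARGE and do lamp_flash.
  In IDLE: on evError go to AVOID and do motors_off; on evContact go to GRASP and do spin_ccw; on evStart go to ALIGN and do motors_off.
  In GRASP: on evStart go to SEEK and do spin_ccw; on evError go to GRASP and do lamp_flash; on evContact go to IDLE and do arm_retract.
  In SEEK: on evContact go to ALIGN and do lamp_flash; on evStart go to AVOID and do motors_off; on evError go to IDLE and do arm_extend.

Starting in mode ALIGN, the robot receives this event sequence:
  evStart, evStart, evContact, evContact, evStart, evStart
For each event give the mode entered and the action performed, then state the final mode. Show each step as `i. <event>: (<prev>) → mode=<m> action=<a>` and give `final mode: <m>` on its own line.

1. evStart: (ALIGN) → mode=IDLE action=motors_off
2. evStart: (IDLE) → mode=ALIGN action=motors_off
3. evContact: (ALIGN) → mode=GRASP action=arm_extend
4. evContact: (GRASP) → mode=IDLE action=arm_retract
5. evStart: (IDLE) → mode=ALIGN action=motors_off
6. evStart: (ALIGN) → mode=IDLE action=motors_off

final mode: IDLE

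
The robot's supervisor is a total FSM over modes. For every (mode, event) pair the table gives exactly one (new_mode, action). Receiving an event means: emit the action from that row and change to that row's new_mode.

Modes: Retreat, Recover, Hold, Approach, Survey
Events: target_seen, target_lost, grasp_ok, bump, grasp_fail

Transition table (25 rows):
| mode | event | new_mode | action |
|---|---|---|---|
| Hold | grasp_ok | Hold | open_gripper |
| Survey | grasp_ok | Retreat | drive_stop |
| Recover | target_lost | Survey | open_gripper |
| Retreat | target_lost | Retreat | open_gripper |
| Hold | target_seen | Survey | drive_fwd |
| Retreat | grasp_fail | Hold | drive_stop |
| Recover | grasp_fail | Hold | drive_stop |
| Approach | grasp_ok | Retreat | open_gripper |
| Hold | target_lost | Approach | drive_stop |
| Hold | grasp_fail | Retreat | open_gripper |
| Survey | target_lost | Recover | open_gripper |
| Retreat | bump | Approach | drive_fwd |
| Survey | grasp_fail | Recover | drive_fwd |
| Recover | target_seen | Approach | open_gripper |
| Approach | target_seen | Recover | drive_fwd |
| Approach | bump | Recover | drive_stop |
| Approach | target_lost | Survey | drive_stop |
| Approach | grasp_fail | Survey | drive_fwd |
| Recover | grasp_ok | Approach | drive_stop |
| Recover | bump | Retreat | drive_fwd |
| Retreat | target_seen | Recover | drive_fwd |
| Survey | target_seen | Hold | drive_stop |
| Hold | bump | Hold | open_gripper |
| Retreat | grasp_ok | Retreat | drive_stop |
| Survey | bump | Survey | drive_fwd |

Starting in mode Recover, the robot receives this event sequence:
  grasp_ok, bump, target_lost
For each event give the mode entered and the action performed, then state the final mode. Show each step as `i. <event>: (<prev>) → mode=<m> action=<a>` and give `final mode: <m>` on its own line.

final mode: Survey

1. grasp_ok: (Recover) → mode=Approach action=drive_stop
2. bump: (Approach) → mode=Recover action=drive_stop
3. target_lost: (Recover) → mode=Survey action=open_gripper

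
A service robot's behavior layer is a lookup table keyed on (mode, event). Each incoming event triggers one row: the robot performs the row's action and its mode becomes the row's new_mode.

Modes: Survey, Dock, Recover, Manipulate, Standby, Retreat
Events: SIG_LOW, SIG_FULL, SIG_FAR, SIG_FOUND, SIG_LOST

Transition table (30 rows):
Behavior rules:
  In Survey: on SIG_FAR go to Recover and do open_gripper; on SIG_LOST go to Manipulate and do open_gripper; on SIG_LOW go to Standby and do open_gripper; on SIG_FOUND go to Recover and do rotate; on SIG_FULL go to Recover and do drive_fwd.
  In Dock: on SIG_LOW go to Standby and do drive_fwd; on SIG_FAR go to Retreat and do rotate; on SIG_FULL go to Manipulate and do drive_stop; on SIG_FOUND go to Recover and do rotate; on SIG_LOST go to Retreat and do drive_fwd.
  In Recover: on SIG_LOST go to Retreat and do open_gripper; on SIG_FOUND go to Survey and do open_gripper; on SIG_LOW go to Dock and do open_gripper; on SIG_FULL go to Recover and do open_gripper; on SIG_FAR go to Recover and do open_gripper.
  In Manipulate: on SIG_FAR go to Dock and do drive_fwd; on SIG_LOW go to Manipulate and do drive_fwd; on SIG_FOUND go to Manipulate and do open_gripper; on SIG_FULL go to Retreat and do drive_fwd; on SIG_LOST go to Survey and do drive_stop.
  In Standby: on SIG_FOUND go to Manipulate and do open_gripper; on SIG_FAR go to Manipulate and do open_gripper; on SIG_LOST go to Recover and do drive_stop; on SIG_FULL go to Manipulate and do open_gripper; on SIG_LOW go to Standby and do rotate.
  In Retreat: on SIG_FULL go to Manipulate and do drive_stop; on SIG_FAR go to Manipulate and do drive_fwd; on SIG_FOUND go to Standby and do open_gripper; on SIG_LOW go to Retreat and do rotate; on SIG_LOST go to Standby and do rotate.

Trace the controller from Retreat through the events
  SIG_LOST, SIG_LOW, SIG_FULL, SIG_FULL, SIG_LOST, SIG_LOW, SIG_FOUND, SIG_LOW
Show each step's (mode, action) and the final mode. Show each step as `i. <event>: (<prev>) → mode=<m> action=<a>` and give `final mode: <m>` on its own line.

1. SIG_LOST: (Retreat) → mode=Standby action=rotate
2. SIG_LOW: (Standby) → mode=Standby action=rotate
3. SIG_FULL: (Standby) → mode=Manipulate action=open_gripper
4. SIG_FULL: (Manipulate) → mode=Retreat action=drive_fwd
5. SIG_LOST: (Retreat) → mode=Standby action=rotate
6. SIG_LOW: (Standby) → mode=Standby action=rotate
7. SIG_FOUND: (Standby) → mode=Manipulate action=open_gripper
8. SIG_LOW: (Manipulate) → mode=Manipulate action=drive_fwd

final mode: Manipulate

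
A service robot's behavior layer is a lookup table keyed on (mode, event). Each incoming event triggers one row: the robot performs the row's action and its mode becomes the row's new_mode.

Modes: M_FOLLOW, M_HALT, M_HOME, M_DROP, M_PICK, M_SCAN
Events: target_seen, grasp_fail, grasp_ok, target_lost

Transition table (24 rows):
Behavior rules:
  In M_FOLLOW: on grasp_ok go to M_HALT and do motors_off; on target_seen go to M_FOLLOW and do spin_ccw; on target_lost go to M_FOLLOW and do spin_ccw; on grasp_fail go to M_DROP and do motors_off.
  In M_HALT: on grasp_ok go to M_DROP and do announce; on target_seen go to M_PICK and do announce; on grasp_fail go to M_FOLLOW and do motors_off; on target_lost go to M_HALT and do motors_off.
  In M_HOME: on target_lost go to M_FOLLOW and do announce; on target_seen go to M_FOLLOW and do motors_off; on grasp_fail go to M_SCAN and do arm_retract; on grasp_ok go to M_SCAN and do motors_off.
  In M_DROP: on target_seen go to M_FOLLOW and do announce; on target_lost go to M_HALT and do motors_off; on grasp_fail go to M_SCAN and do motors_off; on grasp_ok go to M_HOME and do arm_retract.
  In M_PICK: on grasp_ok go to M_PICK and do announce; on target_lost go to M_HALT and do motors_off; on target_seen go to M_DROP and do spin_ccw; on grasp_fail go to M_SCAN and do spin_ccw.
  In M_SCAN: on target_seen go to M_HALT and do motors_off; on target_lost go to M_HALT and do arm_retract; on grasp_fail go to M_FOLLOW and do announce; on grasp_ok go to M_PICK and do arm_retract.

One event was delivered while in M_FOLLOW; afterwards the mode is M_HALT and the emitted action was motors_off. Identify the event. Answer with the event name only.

grasp_ok

try target_seen: (M_FOLLOW, target_seen) → (M_FOLLOW, spin_ccw)
try grasp_fail: (M_FOLLOW, grasp_fail) → (M_DROP, motors_off)
try grasp_ok: (M_FOLLOW, grasp_ok) → (M_HALT, motors_off)  ← matches
try target_lost: (M_FOLLOW, target_lost) → (M_FOLLOW, spin_ccw)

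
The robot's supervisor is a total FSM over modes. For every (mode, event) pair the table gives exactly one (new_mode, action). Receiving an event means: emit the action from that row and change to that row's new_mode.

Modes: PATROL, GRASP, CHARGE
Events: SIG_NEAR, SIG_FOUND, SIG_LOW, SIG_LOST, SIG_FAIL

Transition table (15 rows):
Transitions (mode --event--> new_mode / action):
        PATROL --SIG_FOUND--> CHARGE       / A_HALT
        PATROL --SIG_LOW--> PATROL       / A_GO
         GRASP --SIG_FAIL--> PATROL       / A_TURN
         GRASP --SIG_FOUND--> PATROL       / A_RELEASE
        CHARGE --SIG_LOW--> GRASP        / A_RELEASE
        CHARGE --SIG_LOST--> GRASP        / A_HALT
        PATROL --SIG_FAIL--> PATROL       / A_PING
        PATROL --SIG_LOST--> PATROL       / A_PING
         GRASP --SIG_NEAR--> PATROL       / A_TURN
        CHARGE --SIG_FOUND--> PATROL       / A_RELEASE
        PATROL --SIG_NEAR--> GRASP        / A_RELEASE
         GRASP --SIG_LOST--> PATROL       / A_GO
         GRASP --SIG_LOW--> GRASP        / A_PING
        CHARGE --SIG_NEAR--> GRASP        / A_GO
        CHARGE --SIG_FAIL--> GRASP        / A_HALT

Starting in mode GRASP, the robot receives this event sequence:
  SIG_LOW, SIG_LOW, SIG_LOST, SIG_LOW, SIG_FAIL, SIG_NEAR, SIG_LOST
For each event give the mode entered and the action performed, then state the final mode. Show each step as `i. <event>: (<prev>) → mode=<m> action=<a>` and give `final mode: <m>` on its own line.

final mode: PATROL

1. SIG_LOW: (GRASP) → mode=GRASP action=A_PING
2. SIG_LOW: (GRASP) → mode=GRASP action=A_PING
3. SIG_LOST: (GRASP) → mode=PATROL action=A_GO
4. SIG_LOW: (PATROL) → mode=PATROL action=A_GO
5. SIG_FAIL: (PATROL) → mode=PATROL action=A_PING
6. SIG_NEAR: (PATROL) → mode=GRASP action=A_RELEASE
7. SIG_LOST: (GRASP) → mode=PATROL action=A_GO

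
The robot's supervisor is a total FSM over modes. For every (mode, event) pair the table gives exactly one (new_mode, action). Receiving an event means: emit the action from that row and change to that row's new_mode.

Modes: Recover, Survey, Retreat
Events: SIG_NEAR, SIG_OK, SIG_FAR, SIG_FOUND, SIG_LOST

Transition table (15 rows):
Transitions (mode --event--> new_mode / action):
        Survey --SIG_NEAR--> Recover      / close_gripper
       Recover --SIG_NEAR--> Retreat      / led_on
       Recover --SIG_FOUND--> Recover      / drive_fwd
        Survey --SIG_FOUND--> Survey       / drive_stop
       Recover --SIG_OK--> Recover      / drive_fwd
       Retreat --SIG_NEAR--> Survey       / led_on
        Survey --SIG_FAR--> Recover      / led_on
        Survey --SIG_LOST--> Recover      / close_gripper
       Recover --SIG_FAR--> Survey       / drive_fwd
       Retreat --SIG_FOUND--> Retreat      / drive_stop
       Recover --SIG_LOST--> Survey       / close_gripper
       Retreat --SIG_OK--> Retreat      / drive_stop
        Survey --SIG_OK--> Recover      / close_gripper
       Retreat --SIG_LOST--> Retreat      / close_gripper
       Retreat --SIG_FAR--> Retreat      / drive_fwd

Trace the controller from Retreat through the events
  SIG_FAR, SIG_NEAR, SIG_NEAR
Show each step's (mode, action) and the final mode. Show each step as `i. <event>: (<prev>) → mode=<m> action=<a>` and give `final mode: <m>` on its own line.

final mode: Recover

1. SIG_FAR: (Retreat) → mode=Retreat action=drive_fwd
2. SIG_NEAR: (Retreat) → mode=Survey action=led_on
3. SIG_NEAR: (Survey) → mode=Recover action=close_gripper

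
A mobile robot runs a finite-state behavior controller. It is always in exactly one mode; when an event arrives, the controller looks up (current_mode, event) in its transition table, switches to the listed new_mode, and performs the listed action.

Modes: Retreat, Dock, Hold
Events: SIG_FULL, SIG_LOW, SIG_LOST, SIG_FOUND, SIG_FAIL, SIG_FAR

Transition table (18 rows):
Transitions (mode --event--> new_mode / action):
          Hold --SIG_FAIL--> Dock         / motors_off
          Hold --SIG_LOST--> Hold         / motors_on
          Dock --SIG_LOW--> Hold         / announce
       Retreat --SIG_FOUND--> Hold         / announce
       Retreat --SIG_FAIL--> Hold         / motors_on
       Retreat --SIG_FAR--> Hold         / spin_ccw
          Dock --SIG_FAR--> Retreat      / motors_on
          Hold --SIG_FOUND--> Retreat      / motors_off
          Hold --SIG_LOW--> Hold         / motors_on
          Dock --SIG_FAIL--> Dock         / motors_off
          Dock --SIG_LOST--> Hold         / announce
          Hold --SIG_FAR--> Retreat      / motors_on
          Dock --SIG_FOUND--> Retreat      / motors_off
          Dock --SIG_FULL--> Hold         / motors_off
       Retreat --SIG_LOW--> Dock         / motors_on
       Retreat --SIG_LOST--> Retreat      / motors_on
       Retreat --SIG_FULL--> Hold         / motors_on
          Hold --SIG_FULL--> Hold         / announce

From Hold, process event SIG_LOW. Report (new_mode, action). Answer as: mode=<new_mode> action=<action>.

mode=Hold action=motors_on

current mode = Hold; filter table to that mode:
  (Hold, SIG_FAIL) → (Dock, motors_off)
  (Hold, SIG_LOST) → (Hold, motors_on)
  (Hold, SIG_FOUND) → (Retreat, motors_off)
  (Hold, SIG_LOW) → (Hold, motors_on)  ← event matches
  (Hold, SIG_FAR) → (Retreat, motors_on)
  (Hold, SIG_FULL) → (Hold, announce)
event = SIG_LOW selects (Hold, motors_on)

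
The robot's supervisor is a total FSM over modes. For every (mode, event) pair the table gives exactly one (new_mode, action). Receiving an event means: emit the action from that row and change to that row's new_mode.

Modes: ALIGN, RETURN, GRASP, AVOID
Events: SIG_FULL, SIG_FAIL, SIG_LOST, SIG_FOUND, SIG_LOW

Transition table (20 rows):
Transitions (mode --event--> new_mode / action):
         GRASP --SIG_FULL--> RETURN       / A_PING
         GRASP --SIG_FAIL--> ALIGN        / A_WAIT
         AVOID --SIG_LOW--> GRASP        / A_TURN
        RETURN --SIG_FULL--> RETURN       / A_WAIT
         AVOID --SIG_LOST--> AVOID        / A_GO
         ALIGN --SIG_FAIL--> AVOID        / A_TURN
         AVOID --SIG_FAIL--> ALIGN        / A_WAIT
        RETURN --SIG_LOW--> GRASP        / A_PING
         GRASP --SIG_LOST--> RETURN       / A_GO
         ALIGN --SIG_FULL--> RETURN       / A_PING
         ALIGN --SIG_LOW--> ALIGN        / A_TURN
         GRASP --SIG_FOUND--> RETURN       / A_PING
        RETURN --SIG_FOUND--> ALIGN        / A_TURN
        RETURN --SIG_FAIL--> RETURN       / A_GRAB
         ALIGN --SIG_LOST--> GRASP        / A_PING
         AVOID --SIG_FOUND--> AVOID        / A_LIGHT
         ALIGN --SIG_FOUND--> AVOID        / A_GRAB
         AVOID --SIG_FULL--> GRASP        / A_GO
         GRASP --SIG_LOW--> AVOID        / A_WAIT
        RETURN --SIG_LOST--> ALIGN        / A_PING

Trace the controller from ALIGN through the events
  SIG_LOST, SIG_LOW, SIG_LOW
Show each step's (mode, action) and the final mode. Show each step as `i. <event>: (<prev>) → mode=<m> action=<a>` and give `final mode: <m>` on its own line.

1. SIG_LOST: (ALIGN) → mode=GRASP action=A_PING
2. SIG_LOW: (GRASP) → mode=AVOID action=A_WAIT
3. SIG_LOW: (AVOID) → mode=GRASP action=A_TURN

final mode: GRASP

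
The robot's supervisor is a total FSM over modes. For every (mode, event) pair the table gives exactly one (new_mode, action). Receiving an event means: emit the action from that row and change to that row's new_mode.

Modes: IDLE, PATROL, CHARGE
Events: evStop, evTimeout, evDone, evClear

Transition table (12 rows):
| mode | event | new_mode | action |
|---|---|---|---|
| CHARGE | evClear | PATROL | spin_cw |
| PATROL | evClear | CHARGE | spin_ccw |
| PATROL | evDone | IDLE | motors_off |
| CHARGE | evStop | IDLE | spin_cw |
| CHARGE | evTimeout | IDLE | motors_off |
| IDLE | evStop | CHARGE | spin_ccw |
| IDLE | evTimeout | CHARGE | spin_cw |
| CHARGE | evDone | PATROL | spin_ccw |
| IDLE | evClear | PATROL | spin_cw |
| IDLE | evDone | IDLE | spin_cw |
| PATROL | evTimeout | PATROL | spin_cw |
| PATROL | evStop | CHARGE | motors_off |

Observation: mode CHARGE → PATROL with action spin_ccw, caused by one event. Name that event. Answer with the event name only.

evDone

try evStop: (CHARGE, evStop) → (IDLE, spin_cw)
try evTimeout: (CHARGE, evTimeout) → (IDLE, motors_off)
try evDone: (CHARGE, evDone) → (PATROL, spin_ccw)  ← matches
try evClear: (CHARGE, evClear) → (PATROL, spin_cw)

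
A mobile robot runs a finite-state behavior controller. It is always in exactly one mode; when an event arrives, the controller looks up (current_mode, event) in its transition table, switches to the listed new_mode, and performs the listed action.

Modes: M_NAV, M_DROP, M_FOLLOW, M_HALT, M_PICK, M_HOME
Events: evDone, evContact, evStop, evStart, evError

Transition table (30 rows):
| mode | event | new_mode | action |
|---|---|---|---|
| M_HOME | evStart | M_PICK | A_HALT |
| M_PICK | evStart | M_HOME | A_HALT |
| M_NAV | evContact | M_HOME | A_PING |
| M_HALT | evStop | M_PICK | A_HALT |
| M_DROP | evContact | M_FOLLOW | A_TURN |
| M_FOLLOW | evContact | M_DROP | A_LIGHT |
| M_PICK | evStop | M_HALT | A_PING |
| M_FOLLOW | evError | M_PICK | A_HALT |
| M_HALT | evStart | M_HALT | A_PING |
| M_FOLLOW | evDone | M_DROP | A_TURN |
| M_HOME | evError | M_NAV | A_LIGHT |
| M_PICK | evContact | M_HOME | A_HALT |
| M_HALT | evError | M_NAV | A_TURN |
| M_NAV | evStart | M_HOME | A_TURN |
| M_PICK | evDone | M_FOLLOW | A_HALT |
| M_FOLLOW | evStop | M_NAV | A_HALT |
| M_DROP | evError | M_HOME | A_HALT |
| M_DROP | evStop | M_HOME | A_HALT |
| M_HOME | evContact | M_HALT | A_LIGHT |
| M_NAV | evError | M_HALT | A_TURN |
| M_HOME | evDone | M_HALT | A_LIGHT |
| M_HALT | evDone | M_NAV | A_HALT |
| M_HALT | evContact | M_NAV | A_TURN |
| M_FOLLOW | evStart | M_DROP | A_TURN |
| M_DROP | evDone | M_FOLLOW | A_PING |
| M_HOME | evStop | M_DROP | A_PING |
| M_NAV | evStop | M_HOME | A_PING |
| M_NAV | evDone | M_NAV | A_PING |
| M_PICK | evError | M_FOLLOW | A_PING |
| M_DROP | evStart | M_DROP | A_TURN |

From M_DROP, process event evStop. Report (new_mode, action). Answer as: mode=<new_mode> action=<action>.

mode=M_HOME action=A_HALT

current mode = M_DROP; filter table to that mode:
  (M_DROP, evContact) → (M_FOLLOW, A_TURN)
  (M_DROP, evError) → (M_HOME, A_HALT)
  (M_DROP, evStop) → (M_HOME, A_HALT)  ← event matches
  (M_DROP, evDone) → (M_FOLLOW, A_PING)
  (M_DROP, evStart) → (M_DROP, A_TURN)
event = evStop selects (M_HOME, A_HALT)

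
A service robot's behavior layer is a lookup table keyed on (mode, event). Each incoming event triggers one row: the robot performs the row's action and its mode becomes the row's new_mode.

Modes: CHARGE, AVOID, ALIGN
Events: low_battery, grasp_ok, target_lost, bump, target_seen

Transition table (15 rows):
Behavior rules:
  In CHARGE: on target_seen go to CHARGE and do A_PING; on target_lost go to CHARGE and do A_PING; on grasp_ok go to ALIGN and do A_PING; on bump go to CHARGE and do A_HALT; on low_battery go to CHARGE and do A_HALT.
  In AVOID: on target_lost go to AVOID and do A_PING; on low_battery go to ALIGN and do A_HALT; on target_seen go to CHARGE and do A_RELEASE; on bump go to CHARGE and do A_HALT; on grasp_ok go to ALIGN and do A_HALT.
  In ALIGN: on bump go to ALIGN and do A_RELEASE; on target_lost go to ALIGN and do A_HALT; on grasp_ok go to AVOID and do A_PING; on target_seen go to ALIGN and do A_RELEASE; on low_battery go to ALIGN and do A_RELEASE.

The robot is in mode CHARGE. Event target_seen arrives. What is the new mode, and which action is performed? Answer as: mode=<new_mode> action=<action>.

current mode = CHARGE; filter table to that mode:
  (CHARGE, target_seen) → (CHARGE, A_PING)  ← event matches
  (CHARGE, target_lost) → (CHARGE, A_PING)
  (CHARGE, grasp_ok) → (ALIGN, A_PING)
  (CHARGE, bump) → (CHARGE, A_HALT)
  (CHARGE, low_battery) → (CHARGE, A_HALT)
event = target_seen selects (CHARGE, A_PING)

mode=CHARGE action=A_PING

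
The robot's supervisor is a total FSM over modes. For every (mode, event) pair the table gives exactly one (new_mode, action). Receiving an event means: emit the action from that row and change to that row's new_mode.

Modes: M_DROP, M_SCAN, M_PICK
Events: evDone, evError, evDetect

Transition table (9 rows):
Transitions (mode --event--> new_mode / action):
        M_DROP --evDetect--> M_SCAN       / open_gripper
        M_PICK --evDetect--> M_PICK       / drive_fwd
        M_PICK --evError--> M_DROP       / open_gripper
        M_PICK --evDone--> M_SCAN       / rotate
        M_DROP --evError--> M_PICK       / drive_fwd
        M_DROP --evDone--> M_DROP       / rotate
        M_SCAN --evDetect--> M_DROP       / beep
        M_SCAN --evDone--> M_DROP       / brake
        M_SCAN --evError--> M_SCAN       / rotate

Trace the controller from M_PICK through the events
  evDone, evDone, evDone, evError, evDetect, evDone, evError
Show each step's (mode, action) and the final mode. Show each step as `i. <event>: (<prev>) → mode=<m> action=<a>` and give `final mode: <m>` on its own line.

final mode: M_SCAN

1. evDone: (M_PICK) → mode=M_SCAN action=rotate
2. evDone: (M_SCAN) → mode=M_DROP action=brake
3. evDone: (M_DROP) → mode=M_DROP action=rotate
4. evError: (M_DROP) → mode=M_PICK action=drive_fwd
5. evDetect: (M_PICK) → mode=M_PICK action=drive_fwd
6. evDone: (M_PICK) → mode=M_SCAN action=rotate
7. evError: (M_SCAN) → mode=M_SCAN action=rotate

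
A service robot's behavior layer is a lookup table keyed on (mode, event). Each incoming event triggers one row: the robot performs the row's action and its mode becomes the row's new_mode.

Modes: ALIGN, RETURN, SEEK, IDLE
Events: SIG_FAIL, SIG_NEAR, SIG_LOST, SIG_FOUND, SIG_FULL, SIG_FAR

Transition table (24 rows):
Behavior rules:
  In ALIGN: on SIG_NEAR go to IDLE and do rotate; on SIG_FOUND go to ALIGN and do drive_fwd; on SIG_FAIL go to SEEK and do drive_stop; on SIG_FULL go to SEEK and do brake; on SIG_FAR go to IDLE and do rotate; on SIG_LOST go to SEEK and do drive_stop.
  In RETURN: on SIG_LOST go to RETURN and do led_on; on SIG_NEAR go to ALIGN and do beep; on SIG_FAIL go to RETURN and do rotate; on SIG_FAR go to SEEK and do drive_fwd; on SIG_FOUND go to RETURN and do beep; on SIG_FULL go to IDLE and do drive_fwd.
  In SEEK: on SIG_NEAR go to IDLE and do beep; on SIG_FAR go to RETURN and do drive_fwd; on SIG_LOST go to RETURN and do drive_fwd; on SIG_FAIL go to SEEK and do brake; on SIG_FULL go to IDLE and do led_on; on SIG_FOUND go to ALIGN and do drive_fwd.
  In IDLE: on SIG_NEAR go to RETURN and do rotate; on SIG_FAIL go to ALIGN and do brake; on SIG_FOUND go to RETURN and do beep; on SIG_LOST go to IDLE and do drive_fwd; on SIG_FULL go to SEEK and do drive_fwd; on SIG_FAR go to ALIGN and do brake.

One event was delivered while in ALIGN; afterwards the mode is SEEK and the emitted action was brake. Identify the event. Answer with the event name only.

try SIG_FAIL: (ALIGN, SIG_FAIL) → (SEEK, drive_stop)
try SIG_NEAR: (ALIGN, SIG_NEAR) → (IDLE, rotate)
try SIG_LOST: (ALIGN, SIG_LOST) → (SEEK, drive_stop)
try SIG_FOUND: (ALIGN, SIG_FOUND) → (ALIGN, drive_fwd)
try SIG_FULL: (ALIGN, SIG_FULL) → (SEEK, brake)  ← matches
try SIG_FAR: (ALIGN, SIG_FAR) → (IDLE, rotate)

SIG_FULL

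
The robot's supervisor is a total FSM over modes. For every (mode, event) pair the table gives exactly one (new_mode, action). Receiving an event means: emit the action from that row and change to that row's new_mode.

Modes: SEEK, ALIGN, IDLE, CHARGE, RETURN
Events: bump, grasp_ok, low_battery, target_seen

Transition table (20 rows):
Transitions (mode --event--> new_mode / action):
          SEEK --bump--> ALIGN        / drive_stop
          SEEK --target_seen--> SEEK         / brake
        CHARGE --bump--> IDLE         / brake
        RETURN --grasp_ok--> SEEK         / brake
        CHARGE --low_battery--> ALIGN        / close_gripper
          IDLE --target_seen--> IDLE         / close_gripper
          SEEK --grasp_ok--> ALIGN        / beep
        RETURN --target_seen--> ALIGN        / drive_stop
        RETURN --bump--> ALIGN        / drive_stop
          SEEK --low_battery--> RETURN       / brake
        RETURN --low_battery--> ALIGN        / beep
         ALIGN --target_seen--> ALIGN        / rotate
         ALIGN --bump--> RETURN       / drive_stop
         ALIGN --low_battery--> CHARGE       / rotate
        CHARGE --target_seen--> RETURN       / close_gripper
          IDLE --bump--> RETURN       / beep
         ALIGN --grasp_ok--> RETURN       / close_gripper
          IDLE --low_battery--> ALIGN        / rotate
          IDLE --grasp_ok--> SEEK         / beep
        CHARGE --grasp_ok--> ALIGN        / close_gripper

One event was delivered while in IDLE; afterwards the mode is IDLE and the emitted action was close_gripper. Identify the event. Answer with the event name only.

target_seen

try bump: (IDLE, bump) → (RETURN, beep)
try grasp_ok: (IDLE, grasp_ok) → (SEEK, beep)
try low_battery: (IDLE, low_battery) → (ALIGN, rotate)
try target_seen: (IDLE, target_seen) → (IDLE, close_gripper)  ← matches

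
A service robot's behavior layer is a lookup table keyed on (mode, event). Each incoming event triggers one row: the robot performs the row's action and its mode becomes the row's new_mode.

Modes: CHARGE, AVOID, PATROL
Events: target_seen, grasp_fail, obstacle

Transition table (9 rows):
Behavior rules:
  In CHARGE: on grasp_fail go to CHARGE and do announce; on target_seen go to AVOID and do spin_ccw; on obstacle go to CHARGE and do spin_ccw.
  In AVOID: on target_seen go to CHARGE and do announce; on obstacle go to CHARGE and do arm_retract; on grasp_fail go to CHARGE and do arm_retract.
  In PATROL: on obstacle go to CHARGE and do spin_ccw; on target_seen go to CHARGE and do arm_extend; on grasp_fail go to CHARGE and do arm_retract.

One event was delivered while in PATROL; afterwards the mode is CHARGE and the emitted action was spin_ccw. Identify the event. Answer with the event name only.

try target_seen: (PATROL, target_seen) → (CHARGE, arm_extend)
try grasp_fail: (PATROL, grasp_fail) → (CHARGE, arm_retract)
try obstacle: (PATROL, obstacle) → (CHARGE, spin_ccw)  ← matches

obstacle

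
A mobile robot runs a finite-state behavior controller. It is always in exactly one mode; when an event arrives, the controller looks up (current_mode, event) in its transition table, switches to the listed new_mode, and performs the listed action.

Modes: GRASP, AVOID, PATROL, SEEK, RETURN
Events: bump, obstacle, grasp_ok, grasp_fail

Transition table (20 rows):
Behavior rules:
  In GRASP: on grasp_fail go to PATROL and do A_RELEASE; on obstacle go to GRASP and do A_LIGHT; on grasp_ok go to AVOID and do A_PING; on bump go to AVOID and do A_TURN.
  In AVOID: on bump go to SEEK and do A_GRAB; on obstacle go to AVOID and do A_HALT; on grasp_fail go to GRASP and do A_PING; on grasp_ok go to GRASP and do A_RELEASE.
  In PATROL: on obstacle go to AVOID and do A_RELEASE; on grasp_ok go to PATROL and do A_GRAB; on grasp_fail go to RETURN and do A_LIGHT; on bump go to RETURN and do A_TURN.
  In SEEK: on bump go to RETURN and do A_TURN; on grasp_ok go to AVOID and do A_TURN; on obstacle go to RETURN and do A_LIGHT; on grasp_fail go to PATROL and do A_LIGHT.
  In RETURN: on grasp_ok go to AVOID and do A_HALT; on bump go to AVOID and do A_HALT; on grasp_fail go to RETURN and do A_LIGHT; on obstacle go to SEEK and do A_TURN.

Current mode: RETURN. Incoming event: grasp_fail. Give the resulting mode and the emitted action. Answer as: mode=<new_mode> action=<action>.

current mode = RETURN; filter table to that mode:
  (RETURN, grasp_ok) → (AVOID, A_HALT)
  (RETURN, bump) → (AVOID, A_HALT)
  (RETURN, grasp_fail) → (RETURN, A_LIGHT)  ← event matches
  (RETURN, obstacle) → (SEEK, A_TURN)
event = grasp_fail selects (RETURN, A_LIGHT)

mode=RETURN action=A_LIGHT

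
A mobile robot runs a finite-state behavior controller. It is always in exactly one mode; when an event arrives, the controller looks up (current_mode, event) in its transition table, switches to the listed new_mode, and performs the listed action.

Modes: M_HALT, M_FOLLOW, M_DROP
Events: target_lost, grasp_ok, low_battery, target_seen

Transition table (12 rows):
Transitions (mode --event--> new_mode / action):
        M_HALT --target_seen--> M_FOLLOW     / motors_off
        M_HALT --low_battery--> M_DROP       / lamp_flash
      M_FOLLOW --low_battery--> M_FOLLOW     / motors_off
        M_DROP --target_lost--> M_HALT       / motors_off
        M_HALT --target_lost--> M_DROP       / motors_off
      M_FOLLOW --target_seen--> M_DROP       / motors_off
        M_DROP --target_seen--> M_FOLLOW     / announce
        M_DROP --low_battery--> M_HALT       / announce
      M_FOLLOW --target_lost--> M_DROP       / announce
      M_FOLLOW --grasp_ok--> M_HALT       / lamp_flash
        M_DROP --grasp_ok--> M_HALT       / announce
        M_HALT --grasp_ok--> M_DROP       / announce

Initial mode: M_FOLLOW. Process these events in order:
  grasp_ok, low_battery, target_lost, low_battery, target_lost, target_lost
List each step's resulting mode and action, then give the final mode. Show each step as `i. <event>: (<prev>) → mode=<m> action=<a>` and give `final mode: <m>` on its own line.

1. grasp_ok: (M_FOLLOW) → mode=M_HALT action=lamp_flash
2. low_battery: (M_HALT) → mode=M_DROP action=lamp_flash
3. target_lost: (M_DROP) → mode=M_HALT action=motors_off
4. low_battery: (M_HALT) → mode=M_DROP action=lamp_flash
5. target_lost: (M_DROP) → mode=M_HALT action=motors_off
6. target_lost: (M_HALT) → mode=M_DROP action=motors_off

final mode: M_DROP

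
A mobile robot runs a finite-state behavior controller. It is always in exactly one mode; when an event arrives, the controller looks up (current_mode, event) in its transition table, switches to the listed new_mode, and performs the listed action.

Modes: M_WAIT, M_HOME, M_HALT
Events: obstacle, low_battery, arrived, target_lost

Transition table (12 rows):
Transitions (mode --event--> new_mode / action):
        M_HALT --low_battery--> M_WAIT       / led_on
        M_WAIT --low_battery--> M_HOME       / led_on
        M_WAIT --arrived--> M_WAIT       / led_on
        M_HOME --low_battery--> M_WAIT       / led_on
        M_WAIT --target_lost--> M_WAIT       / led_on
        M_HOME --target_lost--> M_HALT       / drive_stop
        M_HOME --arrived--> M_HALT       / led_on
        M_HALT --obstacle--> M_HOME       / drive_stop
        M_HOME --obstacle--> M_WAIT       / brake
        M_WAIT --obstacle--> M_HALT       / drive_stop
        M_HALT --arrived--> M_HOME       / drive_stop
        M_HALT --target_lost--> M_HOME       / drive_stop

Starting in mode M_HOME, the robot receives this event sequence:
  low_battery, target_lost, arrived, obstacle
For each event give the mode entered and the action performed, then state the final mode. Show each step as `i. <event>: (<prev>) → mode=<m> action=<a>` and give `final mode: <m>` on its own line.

1. low_battery: (M_HOME) → mode=M_WAIT action=led_on
2. target_lost: (M_WAIT) → mode=M_WAIT action=led_on
3. arrived: (M_WAIT) → mode=M_WAIT action=led_on
4. obstacle: (M_WAIT) → mode=M_HALT action=drive_stop

final mode: M_HALT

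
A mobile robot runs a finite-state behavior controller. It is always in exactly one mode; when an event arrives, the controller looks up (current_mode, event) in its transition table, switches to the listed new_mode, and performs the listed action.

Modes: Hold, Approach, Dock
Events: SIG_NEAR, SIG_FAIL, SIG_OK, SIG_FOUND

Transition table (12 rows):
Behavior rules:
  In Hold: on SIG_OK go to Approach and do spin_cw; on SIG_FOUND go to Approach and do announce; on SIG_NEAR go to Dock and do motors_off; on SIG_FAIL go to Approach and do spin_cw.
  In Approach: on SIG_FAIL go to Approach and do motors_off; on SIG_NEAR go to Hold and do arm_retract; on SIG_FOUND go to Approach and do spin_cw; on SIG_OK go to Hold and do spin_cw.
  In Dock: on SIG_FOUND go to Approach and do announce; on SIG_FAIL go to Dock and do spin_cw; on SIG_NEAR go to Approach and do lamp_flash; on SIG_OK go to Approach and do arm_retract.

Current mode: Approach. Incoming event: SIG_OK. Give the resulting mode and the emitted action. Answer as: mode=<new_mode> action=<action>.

current mode = Approach; filter table to that mode:
  (Approach, SIG_FAIL) → (Approach, motors_off)
  (Approach, SIG_NEAR) → (Hold, arm_retract)
  (Approach, SIG_FOUND) → (Approach, spin_cw)
  (Approach, SIG_OK) → (Hold, spin_cw)  ← event matches
event = SIG_OK selects (Hold, spin_cw)

mode=Hold action=spin_cw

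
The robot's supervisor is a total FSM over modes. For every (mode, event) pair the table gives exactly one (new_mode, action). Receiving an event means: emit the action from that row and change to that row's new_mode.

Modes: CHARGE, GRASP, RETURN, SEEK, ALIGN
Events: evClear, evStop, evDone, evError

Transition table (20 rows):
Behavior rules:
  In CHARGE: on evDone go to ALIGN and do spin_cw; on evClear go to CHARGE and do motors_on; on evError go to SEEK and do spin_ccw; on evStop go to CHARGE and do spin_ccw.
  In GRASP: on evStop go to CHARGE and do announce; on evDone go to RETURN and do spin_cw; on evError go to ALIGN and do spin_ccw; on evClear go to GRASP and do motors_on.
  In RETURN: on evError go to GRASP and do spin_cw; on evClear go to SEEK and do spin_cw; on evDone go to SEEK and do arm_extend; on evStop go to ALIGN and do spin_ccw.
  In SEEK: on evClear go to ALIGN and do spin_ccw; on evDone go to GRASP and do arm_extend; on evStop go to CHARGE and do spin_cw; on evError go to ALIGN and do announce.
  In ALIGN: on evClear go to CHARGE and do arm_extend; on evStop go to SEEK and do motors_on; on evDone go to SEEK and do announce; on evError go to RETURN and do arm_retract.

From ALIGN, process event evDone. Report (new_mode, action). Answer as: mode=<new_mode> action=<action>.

mode=SEEK action=announce

current mode = ALIGN; filter table to that mode:
  (ALIGN, evClear) → (CHARGE, arm_extend)
  (ALIGN, evStop) → (SEEK, motors_on)
  (ALIGN, evDone) → (SEEK, announce)  ← event matches
  (ALIGN, evError) → (RETURN, arm_retract)
event = evDone selects (SEEK, announce)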